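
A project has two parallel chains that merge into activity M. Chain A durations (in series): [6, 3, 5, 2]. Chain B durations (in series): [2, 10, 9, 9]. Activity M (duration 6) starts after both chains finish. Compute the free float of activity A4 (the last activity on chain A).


ES(A4) = sum of predecessors on chain A = 14
EF(A4) = ES + duration = 14 + 2 = 16
Successor of A4 is M. ES(M) = max(sum(A), sum(B)) = max(16, 30) = 30
Free float = ES(successor) - EF(current) = 30 - 16 = 14

14


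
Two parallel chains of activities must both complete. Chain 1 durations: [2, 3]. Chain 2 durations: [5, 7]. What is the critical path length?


Path A total = 2 + 3 = 5
Path B total = 5 + 7 = 12
Critical path = longest path = max(5, 12) = 12

12


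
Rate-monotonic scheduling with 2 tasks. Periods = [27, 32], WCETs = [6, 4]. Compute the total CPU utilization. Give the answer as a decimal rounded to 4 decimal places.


Compute individual utilizations (exact fractions):
  Task 1: C/T = 6/27 = 2/9 (approx. 0.2222)
  Task 2: C/T = 4/32 = 1/8 (approx. 0.125)
Total utilization U = 2/9 + 1/8 = 25/72
Rounded to 4 decimal places: U = 0.3472
RM (Liu & Layland) bound for 2 tasks = 0.828427; compare with U = 25/72 (approx. 0.347222)
U <= bound, so schedulable by RM sufficient condition.

0.3472


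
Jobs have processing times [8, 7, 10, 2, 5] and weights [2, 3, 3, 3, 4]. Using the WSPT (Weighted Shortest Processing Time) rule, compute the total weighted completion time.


Compute p/w ratios and sort ascending (WSPT): [(2, 3), (5, 4), (7, 3), (10, 3), (8, 2)]
Compute weighted completion times:
  Job (p=2,w=3): C=2, w*C=3*2=6
  Job (p=5,w=4): C=7, w*C=4*7=28
  Job (p=7,w=3): C=14, w*C=3*14=42
  Job (p=10,w=3): C=24, w*C=3*24=72
  Job (p=8,w=2): C=32, w*C=2*32=64
Total weighted completion time = 212

212


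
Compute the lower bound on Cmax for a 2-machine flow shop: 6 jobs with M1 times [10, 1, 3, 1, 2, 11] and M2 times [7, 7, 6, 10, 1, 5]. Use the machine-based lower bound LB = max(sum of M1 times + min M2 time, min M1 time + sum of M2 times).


LB1 = sum(M1 times) + min(M2 times) = 28 + 1 = 29
LB2 = min(M1 times) + sum(M2 times) = 1 + 36 = 37
Lower bound = max(LB1, LB2) = max(29, 37) = 37

37


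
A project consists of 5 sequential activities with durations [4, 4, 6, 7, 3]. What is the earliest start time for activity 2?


Activity 2 starts after activities 1 through 1 complete.
Predecessor durations: [4]
ES = 4 = 4

4


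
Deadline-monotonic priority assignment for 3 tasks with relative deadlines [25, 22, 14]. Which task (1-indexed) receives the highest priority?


Sort tasks by relative deadline (ascending):
  Task 3: deadline = 14
  Task 2: deadline = 22
  Task 1: deadline = 25
Priority order (highest first): [3, 2, 1]
Highest priority task = 3

3


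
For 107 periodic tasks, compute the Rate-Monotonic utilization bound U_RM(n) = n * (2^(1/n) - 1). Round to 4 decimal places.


Compute 2^(1/107) = 1.0064990387
Subtract 1: 1.0064990387 - 1 = 0.0064990387
Multiply by n: 107 * 0.0064990387 = 0.6953971409
Round to 4 dp: 0.6954

0.6954


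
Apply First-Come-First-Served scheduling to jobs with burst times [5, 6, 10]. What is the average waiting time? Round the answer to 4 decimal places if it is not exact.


FCFS order (as given): [5, 6, 10]
Waiting times:
  Job 1: wait = 0
  Job 2: wait = 5
  Job 3: wait = 11
Sum of waiting times = 16
Average waiting time = 16/3 = 5.3333

5.3333


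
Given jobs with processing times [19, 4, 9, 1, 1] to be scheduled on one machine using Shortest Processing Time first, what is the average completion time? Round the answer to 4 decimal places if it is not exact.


Sort jobs by processing time (SPT order): [1, 1, 4, 9, 19]
Compute completion times sequentially:
  Job 1: processing = 1, completes at 1
  Job 2: processing = 1, completes at 2
  Job 3: processing = 4, completes at 6
  Job 4: processing = 9, completes at 15
  Job 5: processing = 19, completes at 34
Sum of completion times = 58
Average completion time = 58/5 = 11.6

11.6


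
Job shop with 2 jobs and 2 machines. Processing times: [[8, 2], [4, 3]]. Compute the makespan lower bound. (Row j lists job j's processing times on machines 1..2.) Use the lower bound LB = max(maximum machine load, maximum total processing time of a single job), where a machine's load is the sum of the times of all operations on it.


Machine loads:
  Machine 1: 8 + 4 = 12
  Machine 2: 2 + 3 = 5
Max machine load = 12
Job totals:
  Job 1: 10
  Job 2: 7
Max job total = 10
Lower bound = max(12, 10) = 12

12


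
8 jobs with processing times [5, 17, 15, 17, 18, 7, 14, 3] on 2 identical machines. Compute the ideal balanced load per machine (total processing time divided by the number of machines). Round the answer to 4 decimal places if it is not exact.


Total processing time = 5 + 17 + 15 + 17 + 18 + 7 + 14 + 3 = 96
Number of machines = 2
Ideal balanced load = 96 / 2 = 48.0

48.0


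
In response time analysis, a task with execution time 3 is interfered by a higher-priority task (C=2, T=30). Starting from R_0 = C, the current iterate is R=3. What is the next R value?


R_next = C + ceil(R_prev / T_hp) * C_hp
ceil(3 / 30) = ceil(0.1) = 1
Interference = 1 * 2 = 2
R_next = 3 + 2 = 5

5


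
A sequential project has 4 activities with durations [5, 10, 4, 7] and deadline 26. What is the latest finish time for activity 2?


LF(activity 2) = deadline - sum of successor durations
Successors: activities 3 through 4 with durations [4, 7]
Sum of successor durations = 11
LF = 26 - 11 = 15

15


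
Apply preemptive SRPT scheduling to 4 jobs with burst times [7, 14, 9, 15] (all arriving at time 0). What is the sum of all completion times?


Since all jobs arrive at t=0, SRPT equals SPT ordering.
SPT order: [7, 9, 14, 15]
Completion times:
  Job 1: p=7, C=7
  Job 2: p=9, C=16
  Job 3: p=14, C=30
  Job 4: p=15, C=45
Total completion time = 7 + 16 + 30 + 45 = 98

98


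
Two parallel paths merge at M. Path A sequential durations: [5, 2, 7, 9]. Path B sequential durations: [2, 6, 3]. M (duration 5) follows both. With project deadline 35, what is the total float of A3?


Forward pass: ES(A3) = sum of predecessors on chain A = 7
EF = ES + duration = 7 + 7 = 14
Backward pass: LF(M) = deadline = 35; LS(M) = 35 - 5 = 30
LF(A3) = LS(M) - sum(successors on chain A) = 30 - 9 = 21
LS = LF - duration = 21 - 7 = 14
Total float = LS - ES = 14 - 7 = 7

7


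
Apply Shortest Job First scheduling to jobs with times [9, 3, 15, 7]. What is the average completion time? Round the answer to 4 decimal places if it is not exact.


SJF order (ascending): [3, 7, 9, 15]
Completion times:
  Job 1: burst=3, C=3
  Job 2: burst=7, C=10
  Job 3: burst=9, C=19
  Job 4: burst=15, C=34
Average completion = 66/4 = 16.5

16.5


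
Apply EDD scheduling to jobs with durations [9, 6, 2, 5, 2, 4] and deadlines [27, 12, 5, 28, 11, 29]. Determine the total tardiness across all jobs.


Sort by due date (EDD order): [(2, 5), (2, 11), (6, 12), (9, 27), (5, 28), (4, 29)]
Compute completion times and tardiness:
  Job 1: p=2, d=5, C=2, tardiness=max(0,2-5)=0
  Job 2: p=2, d=11, C=4, tardiness=max(0,4-11)=0
  Job 3: p=6, d=12, C=10, tardiness=max(0,10-12)=0
  Job 4: p=9, d=27, C=19, tardiness=max(0,19-27)=0
  Job 5: p=5, d=28, C=24, tardiness=max(0,24-28)=0
  Job 6: p=4, d=29, C=28, tardiness=max(0,28-29)=0
Total tardiness = 0

0


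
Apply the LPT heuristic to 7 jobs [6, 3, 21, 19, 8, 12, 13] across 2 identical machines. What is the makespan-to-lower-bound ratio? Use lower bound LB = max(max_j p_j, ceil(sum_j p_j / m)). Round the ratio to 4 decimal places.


LPT order: [21, 19, 13, 12, 8, 6, 3]
Machine loads after assignment: [42, 40]
LPT makespan = 42
Lower bound = max(max_job, ceil(total/2)) = max(21, 41) = 41
Ratio = 42 / 41 = 1.0244

1.0244


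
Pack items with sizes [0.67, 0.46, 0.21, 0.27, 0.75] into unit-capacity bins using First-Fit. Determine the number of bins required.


Place items sequentially using First-Fit:
  Item 0.67 -> new Bin 1
  Item 0.46 -> new Bin 2
  Item 0.21 -> Bin 1 (now 0.88)
  Item 0.27 -> Bin 2 (now 0.73)
  Item 0.75 -> new Bin 3
Total bins used = 3

3


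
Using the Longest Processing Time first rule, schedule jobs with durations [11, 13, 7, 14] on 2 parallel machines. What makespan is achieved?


Sort jobs in decreasing order (LPT): [14, 13, 11, 7]
Assign each job to the least loaded machine:
  Machine 1: jobs [14, 7], load = 21
  Machine 2: jobs [13, 11], load = 24
Makespan = max load = 24

24


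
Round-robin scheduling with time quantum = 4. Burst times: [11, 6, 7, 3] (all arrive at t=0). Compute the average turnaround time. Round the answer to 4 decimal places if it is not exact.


Time quantum = 4
Execution trace:
  J1 runs 4 units, time = 4
  J2 runs 4 units, time = 8
  J3 runs 4 units, time = 12
  J4 runs 3 units, time = 15
  J1 runs 4 units, time = 19
  J2 runs 2 units, time = 21
  J3 runs 3 units, time = 24
  J1 runs 3 units, time = 27
Finish times: [27, 21, 24, 15]
Average turnaround = 87/4 = 21.75

21.75


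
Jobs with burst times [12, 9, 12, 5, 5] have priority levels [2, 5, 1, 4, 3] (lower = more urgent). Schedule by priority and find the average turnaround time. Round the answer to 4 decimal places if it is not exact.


Sort by priority (ascending = highest first):
Order: [(1, 12), (2, 12), (3, 5), (4, 5), (5, 9)]
Completion times:
  Priority 1, burst=12, C=12
  Priority 2, burst=12, C=24
  Priority 3, burst=5, C=29
  Priority 4, burst=5, C=34
  Priority 5, burst=9, C=43
Average turnaround = 142/5 = 28.4

28.4


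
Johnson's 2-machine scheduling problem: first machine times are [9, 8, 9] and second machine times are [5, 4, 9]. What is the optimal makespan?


Apply Johnson's rule:
  Group 1 (a <= b): [(3, 9, 9)]
  Group 2 (a > b): [(1, 9, 5), (2, 8, 4)]
Optimal job order: [3, 1, 2]
Schedule:
  Job 3: M1 done at 9, M2 done at 18
  Job 1: M1 done at 18, M2 done at 23
  Job 2: M1 done at 26, M2 done at 30
Makespan = 30

30


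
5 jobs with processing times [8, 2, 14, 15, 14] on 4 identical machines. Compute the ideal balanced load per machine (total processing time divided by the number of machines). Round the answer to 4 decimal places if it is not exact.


Total processing time = 8 + 2 + 14 + 15 + 14 = 53
Number of machines = 4
Ideal balanced load = 53 / 4 = 13.25

13.25


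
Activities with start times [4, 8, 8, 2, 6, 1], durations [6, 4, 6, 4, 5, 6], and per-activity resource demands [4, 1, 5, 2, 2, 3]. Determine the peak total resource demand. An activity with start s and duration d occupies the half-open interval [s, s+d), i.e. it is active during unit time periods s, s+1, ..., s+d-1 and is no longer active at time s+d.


Each activity i is active on [start_i, start_i + duration_i).
Compute total resource usage per time slot:
  t=0: active resources = [], total = 0
  t=1: active resources = [3], total = 3
  t=2: active resources = [2, 3], total = 5
  t=3: active resources = [2, 3], total = 5
  t=4: active resources = [4, 2, 3], total = 9
  t=5: active resources = [4, 2, 3], total = 9
  t=6: active resources = [4, 2, 3], total = 9
  t=7: active resources = [4, 2], total = 6
  t=8: active resources = [4, 1, 5, 2], total = 12
  t=9: active resources = [4, 1, 5, 2], total = 12
  t=10: active resources = [1, 5, 2], total = 8
  t=11: active resources = [1, 5], total = 6
  t=12: active resources = [5], total = 5
  t=13: active resources = [5], total = 5
Peak resource demand = 12

12


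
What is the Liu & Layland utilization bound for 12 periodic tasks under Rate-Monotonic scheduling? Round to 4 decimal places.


Compute 2^(1/12) = 1.0594630944
Subtract 1: 1.0594630944 - 1 = 0.0594630944
Multiply by n: 12 * 0.0594630944 = 0.7135571328
Round to 4 dp: 0.7136

0.7136


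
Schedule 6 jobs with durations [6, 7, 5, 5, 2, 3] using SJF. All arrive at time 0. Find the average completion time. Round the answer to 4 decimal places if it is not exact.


SJF order (ascending): [2, 3, 5, 5, 6, 7]
Completion times:
  Job 1: burst=2, C=2
  Job 2: burst=3, C=5
  Job 3: burst=5, C=10
  Job 4: burst=5, C=15
  Job 5: burst=6, C=21
  Job 6: burst=7, C=28
Average completion = 81/6 = 13.5

13.5


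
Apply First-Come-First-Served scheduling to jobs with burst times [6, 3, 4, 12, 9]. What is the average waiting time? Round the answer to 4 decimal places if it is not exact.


FCFS order (as given): [6, 3, 4, 12, 9]
Waiting times:
  Job 1: wait = 0
  Job 2: wait = 6
  Job 3: wait = 9
  Job 4: wait = 13
  Job 5: wait = 25
Sum of waiting times = 53
Average waiting time = 53/5 = 10.6

10.6


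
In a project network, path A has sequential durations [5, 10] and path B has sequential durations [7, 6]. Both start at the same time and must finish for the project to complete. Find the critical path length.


Path A total = 5 + 10 = 15
Path B total = 7 + 6 = 13
Critical path = longest path = max(15, 13) = 15

15


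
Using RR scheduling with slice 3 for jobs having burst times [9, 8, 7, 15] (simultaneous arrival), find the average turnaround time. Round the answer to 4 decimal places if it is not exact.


Time quantum = 3
Execution trace:
  J1 runs 3 units, time = 3
  J2 runs 3 units, time = 6
  J3 runs 3 units, time = 9
  J4 runs 3 units, time = 12
  J1 runs 3 units, time = 15
  J2 runs 3 units, time = 18
  J3 runs 3 units, time = 21
  J4 runs 3 units, time = 24
  J1 runs 3 units, time = 27
  J2 runs 2 units, time = 29
  J3 runs 1 units, time = 30
  J4 runs 3 units, time = 33
  J4 runs 3 units, time = 36
  J4 runs 3 units, time = 39
Finish times: [27, 29, 30, 39]
Average turnaround = 125/4 = 31.25

31.25


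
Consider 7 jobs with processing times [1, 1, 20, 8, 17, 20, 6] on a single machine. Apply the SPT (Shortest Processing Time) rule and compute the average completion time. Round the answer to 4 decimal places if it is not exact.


Sort jobs by processing time (SPT order): [1, 1, 6, 8, 17, 20, 20]
Compute completion times sequentially:
  Job 1: processing = 1, completes at 1
  Job 2: processing = 1, completes at 2
  Job 3: processing = 6, completes at 8
  Job 4: processing = 8, completes at 16
  Job 5: processing = 17, completes at 33
  Job 6: processing = 20, completes at 53
  Job 7: processing = 20, completes at 73
Sum of completion times = 186
Average completion time = 186/7 = 26.5714

26.5714


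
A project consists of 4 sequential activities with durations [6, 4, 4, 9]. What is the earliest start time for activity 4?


Activity 4 starts after activities 1 through 3 complete.
Predecessor durations: [6, 4, 4]
ES = 6 + 4 + 4 = 14

14


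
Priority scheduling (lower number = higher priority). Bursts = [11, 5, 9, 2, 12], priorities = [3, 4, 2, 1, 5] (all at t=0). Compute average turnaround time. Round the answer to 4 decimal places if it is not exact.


Sort by priority (ascending = highest first):
Order: [(1, 2), (2, 9), (3, 11), (4, 5), (5, 12)]
Completion times:
  Priority 1, burst=2, C=2
  Priority 2, burst=9, C=11
  Priority 3, burst=11, C=22
  Priority 4, burst=5, C=27
  Priority 5, burst=12, C=39
Average turnaround = 101/5 = 20.2

20.2


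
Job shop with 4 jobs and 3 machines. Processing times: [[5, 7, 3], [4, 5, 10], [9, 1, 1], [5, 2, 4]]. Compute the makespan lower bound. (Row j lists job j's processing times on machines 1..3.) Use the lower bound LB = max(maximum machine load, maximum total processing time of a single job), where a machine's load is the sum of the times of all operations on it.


Machine loads:
  Machine 1: 5 + 4 + 9 + 5 = 23
  Machine 2: 7 + 5 + 1 + 2 = 15
  Machine 3: 3 + 10 + 1 + 4 = 18
Max machine load = 23
Job totals:
  Job 1: 15
  Job 2: 19
  Job 3: 11
  Job 4: 11
Max job total = 19
Lower bound = max(23, 19) = 23

23


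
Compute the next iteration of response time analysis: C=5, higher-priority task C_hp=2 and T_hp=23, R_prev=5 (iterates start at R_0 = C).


R_next = C + ceil(R_prev / T_hp) * C_hp
ceil(5 / 23) = ceil(0.2174) = 1
Interference = 1 * 2 = 2
R_next = 5 + 2 = 7

7


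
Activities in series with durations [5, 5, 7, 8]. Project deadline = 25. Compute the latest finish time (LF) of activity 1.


LF(activity 1) = deadline - sum of successor durations
Successors: activities 2 through 4 with durations [5, 7, 8]
Sum of successor durations = 20
LF = 25 - 20 = 5

5


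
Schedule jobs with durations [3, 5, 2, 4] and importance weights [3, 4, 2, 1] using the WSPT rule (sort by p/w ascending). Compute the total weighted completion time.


Compute p/w ratios and sort ascending (WSPT): [(3, 3), (2, 2), (5, 4), (4, 1)]
Compute weighted completion times:
  Job (p=3,w=3): C=3, w*C=3*3=9
  Job (p=2,w=2): C=5, w*C=2*5=10
  Job (p=5,w=4): C=10, w*C=4*10=40
  Job (p=4,w=1): C=14, w*C=1*14=14
Total weighted completion time = 73

73


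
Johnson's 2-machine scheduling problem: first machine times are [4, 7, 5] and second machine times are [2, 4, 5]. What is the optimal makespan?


Apply Johnson's rule:
  Group 1 (a <= b): [(3, 5, 5)]
  Group 2 (a > b): [(2, 7, 4), (1, 4, 2)]
Optimal job order: [3, 2, 1]
Schedule:
  Job 3: M1 done at 5, M2 done at 10
  Job 2: M1 done at 12, M2 done at 16
  Job 1: M1 done at 16, M2 done at 18
Makespan = 18

18


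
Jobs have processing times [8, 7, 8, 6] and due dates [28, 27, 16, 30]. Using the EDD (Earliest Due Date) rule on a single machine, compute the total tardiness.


Sort by due date (EDD order): [(8, 16), (7, 27), (8, 28), (6, 30)]
Compute completion times and tardiness:
  Job 1: p=8, d=16, C=8, tardiness=max(0,8-16)=0
  Job 2: p=7, d=27, C=15, tardiness=max(0,15-27)=0
  Job 3: p=8, d=28, C=23, tardiness=max(0,23-28)=0
  Job 4: p=6, d=30, C=29, tardiness=max(0,29-30)=0
Total tardiness = 0

0


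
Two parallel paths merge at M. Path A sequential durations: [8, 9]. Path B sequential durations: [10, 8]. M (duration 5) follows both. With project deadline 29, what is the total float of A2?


Forward pass: ES(A2) = sum of predecessors on chain A = 8
EF = ES + duration = 8 + 9 = 17
Backward pass: LF(M) = deadline = 29; LS(M) = 29 - 5 = 24
LF(A2) = LS(M) - sum(successors on chain A) = 24 - 0 = 24
LS = LF - duration = 24 - 9 = 15
Total float = LS - ES = 15 - 8 = 7

7


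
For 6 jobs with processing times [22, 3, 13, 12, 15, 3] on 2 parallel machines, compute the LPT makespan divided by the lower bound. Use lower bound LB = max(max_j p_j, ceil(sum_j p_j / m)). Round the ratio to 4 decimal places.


LPT order: [22, 15, 13, 12, 3, 3]
Machine loads after assignment: [34, 34]
LPT makespan = 34
Lower bound = max(max_job, ceil(total/2)) = max(22, 34) = 34
Ratio = 34 / 34 = 1.0

1.0


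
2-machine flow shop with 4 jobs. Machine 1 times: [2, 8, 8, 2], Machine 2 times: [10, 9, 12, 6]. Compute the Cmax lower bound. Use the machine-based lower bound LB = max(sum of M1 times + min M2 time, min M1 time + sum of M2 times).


LB1 = sum(M1 times) + min(M2 times) = 20 + 6 = 26
LB2 = min(M1 times) + sum(M2 times) = 2 + 37 = 39
Lower bound = max(LB1, LB2) = max(26, 39) = 39

39


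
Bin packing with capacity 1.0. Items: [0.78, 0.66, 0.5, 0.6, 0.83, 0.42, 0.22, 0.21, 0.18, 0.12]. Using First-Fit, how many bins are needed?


Place items sequentially using First-Fit:
  Item 0.78 -> new Bin 1
  Item 0.66 -> new Bin 2
  Item 0.5 -> new Bin 3
  Item 0.6 -> new Bin 4
  Item 0.83 -> new Bin 5
  Item 0.42 -> Bin 3 (now 0.92)
  Item 0.22 -> Bin 1 (now 1.0)
  Item 0.21 -> Bin 2 (now 0.87)
  Item 0.18 -> Bin 4 (now 0.78)
  Item 0.12 -> Bin 2 (now 0.99)
Total bins used = 5

5


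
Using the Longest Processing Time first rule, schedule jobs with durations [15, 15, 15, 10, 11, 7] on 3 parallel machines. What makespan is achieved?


Sort jobs in decreasing order (LPT): [15, 15, 15, 11, 10, 7]
Assign each job to the least loaded machine:
  Machine 1: jobs [15, 11], load = 26
  Machine 2: jobs [15, 10], load = 25
  Machine 3: jobs [15, 7], load = 22
Makespan = max load = 26

26


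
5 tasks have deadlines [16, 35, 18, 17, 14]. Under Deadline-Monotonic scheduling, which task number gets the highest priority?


Sort tasks by relative deadline (ascending):
  Task 5: deadline = 14
  Task 1: deadline = 16
  Task 4: deadline = 17
  Task 3: deadline = 18
  Task 2: deadline = 35
Priority order (highest first): [5, 1, 4, 3, 2]
Highest priority task = 5

5


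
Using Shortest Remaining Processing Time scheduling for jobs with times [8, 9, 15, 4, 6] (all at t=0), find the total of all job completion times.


Since all jobs arrive at t=0, SRPT equals SPT ordering.
SPT order: [4, 6, 8, 9, 15]
Completion times:
  Job 1: p=4, C=4
  Job 2: p=6, C=10
  Job 3: p=8, C=18
  Job 4: p=9, C=27
  Job 5: p=15, C=42
Total completion time = 4 + 10 + 18 + 27 + 42 = 101

101


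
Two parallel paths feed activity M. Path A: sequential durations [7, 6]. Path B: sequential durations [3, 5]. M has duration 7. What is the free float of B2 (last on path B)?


ES(B2) = sum of predecessors on chain B = 3
EF(B2) = ES + duration = 3 + 5 = 8
Successor of B2 is M. ES(M) = max(sum(A), sum(B)) = max(13, 8) = 13
Free float = ES(successor) - EF(current) = 13 - 8 = 5

5


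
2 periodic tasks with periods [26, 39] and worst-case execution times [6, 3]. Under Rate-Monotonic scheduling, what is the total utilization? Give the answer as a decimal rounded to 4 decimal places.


Compute individual utilizations (exact fractions):
  Task 1: C/T = 6/26 = 3/13 (approx. 0.2308)
  Task 2: C/T = 3/39 = 1/13 (approx. 0.0769)
Total utilization U = 3/13 + 1/13 = 4/13
Rounded to 4 decimal places: U = 0.3077
RM (Liu & Layland) bound for 2 tasks = 0.828427; compare with U = 4/13 (approx. 0.307692)
U <= bound, so schedulable by RM sufficient condition.

0.3077


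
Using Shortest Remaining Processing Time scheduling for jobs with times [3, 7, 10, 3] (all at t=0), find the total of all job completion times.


Since all jobs arrive at t=0, SRPT equals SPT ordering.
SPT order: [3, 3, 7, 10]
Completion times:
  Job 1: p=3, C=3
  Job 2: p=3, C=6
  Job 3: p=7, C=13
  Job 4: p=10, C=23
Total completion time = 3 + 6 + 13 + 23 = 45

45


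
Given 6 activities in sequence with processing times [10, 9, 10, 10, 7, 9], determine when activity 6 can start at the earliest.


Activity 6 starts after activities 1 through 5 complete.
Predecessor durations: [10, 9, 10, 10, 7]
ES = 10 + 9 + 10 + 10 + 7 = 46

46


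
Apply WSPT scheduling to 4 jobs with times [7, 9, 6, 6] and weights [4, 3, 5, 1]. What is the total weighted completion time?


Compute p/w ratios and sort ascending (WSPT): [(6, 5), (7, 4), (9, 3), (6, 1)]
Compute weighted completion times:
  Job (p=6,w=5): C=6, w*C=5*6=30
  Job (p=7,w=4): C=13, w*C=4*13=52
  Job (p=9,w=3): C=22, w*C=3*22=66
  Job (p=6,w=1): C=28, w*C=1*28=28
Total weighted completion time = 176

176


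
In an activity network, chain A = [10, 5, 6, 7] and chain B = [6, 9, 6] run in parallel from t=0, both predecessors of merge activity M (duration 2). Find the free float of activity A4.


ES(A4) = sum of predecessors on chain A = 21
EF(A4) = ES + duration = 21 + 7 = 28
Successor of A4 is M. ES(M) = max(sum(A), sum(B)) = max(28, 21) = 28
Free float = ES(successor) - EF(current) = 28 - 28 = 0

0


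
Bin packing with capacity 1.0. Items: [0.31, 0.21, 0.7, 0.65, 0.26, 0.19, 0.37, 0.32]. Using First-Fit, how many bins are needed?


Place items sequentially using First-Fit:
  Item 0.31 -> new Bin 1
  Item 0.21 -> Bin 1 (now 0.52)
  Item 0.7 -> new Bin 2
  Item 0.65 -> new Bin 3
  Item 0.26 -> Bin 1 (now 0.78)
  Item 0.19 -> Bin 1 (now 0.97)
  Item 0.37 -> new Bin 4
  Item 0.32 -> Bin 3 (now 0.97)
Total bins used = 4

4


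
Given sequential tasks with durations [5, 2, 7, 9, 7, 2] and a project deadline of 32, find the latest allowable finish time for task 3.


LF(activity 3) = deadline - sum of successor durations
Successors: activities 4 through 6 with durations [9, 7, 2]
Sum of successor durations = 18
LF = 32 - 18 = 14

14


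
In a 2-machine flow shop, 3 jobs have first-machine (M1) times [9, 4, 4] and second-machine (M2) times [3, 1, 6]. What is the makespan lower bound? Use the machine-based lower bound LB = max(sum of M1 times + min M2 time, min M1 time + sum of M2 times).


LB1 = sum(M1 times) + min(M2 times) = 17 + 1 = 18
LB2 = min(M1 times) + sum(M2 times) = 4 + 10 = 14
Lower bound = max(LB1, LB2) = max(18, 14) = 18

18


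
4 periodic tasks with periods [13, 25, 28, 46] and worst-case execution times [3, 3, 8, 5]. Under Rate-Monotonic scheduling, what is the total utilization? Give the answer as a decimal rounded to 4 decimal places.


Compute individual utilizations (exact fractions):
  Task 1: C/T = 3/13 (approx. 0.2308)
  Task 2: C/T = 3/25 (approx. 0.12)
  Task 3: C/T = 8/28 = 2/7 (approx. 0.2857)
  Task 4: C/T = 5/46 (approx. 0.1087)
Total utilization U = 3/13 + 3/25 + 2/7 + 5/46 = 77983/104650
Rounded to 4 decimal places: U = 0.7452
RM (Liu & Layland) bound for 4 tasks = 0.756828; compare with U = 77983/104650 (approx. 0.745179)
U <= bound, so schedulable by RM sufficient condition.

0.7452


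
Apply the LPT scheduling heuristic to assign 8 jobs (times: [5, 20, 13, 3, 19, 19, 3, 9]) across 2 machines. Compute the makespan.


Sort jobs in decreasing order (LPT): [20, 19, 19, 13, 9, 5, 3, 3]
Assign each job to the least loaded machine:
  Machine 1: jobs [20, 13, 9, 3], load = 45
  Machine 2: jobs [19, 19, 5, 3], load = 46
Makespan = max load = 46

46


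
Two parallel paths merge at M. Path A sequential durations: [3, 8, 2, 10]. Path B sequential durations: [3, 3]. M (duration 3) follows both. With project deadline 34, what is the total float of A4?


Forward pass: ES(A4) = sum of predecessors on chain A = 13
EF = ES + duration = 13 + 10 = 23
Backward pass: LF(M) = deadline = 34; LS(M) = 34 - 3 = 31
LF(A4) = LS(M) - sum(successors on chain A) = 31 - 0 = 31
LS = LF - duration = 31 - 10 = 21
Total float = LS - ES = 21 - 13 = 8

8


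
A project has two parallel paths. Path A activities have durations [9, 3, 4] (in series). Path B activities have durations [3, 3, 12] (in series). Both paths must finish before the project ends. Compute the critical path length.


Path A total = 9 + 3 + 4 = 16
Path B total = 3 + 3 + 12 = 18
Critical path = longest path = max(16, 18) = 18

18


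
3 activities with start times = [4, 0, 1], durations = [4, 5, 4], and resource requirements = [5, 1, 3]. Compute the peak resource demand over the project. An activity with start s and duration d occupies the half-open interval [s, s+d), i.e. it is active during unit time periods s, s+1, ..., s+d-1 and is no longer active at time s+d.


Each activity i is active on [start_i, start_i + duration_i).
Compute total resource usage per time slot:
  t=0: active resources = [1], total = 1
  t=1: active resources = [1, 3], total = 4
  t=2: active resources = [1, 3], total = 4
  t=3: active resources = [1, 3], total = 4
  t=4: active resources = [5, 1, 3], total = 9
  t=5: active resources = [5], total = 5
  t=6: active resources = [5], total = 5
  t=7: active resources = [5], total = 5
Peak resource demand = 9

9


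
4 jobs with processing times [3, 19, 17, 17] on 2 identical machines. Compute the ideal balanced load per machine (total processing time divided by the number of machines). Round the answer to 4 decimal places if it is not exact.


Total processing time = 3 + 19 + 17 + 17 = 56
Number of machines = 2
Ideal balanced load = 56 / 2 = 28.0

28.0


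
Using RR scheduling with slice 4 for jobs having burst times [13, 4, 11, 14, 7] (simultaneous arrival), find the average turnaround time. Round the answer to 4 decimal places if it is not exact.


Time quantum = 4
Execution trace:
  J1 runs 4 units, time = 4
  J2 runs 4 units, time = 8
  J3 runs 4 units, time = 12
  J4 runs 4 units, time = 16
  J5 runs 4 units, time = 20
  J1 runs 4 units, time = 24
  J3 runs 4 units, time = 28
  J4 runs 4 units, time = 32
  J5 runs 3 units, time = 35
  J1 runs 4 units, time = 39
  J3 runs 3 units, time = 42
  J4 runs 4 units, time = 46
  J1 runs 1 units, time = 47
  J4 runs 2 units, time = 49
Finish times: [47, 8, 42, 49, 35]
Average turnaround = 181/5 = 36.2

36.2


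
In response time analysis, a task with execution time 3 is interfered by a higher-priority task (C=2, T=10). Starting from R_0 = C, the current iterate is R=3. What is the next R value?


R_next = C + ceil(R_prev / T_hp) * C_hp
ceil(3 / 10) = ceil(0.3) = 1
Interference = 1 * 2 = 2
R_next = 3 + 2 = 5

5


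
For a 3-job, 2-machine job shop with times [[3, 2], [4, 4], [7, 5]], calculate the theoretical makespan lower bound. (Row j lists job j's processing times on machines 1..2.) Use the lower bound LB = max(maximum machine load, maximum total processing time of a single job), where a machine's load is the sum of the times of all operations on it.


Machine loads:
  Machine 1: 3 + 4 + 7 = 14
  Machine 2: 2 + 4 + 5 = 11
Max machine load = 14
Job totals:
  Job 1: 5
  Job 2: 8
  Job 3: 12
Max job total = 12
Lower bound = max(14, 12) = 14

14


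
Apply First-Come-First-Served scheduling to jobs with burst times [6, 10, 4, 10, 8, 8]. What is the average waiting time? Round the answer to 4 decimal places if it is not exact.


FCFS order (as given): [6, 10, 4, 10, 8, 8]
Waiting times:
  Job 1: wait = 0
  Job 2: wait = 6
  Job 3: wait = 16
  Job 4: wait = 20
  Job 5: wait = 30
  Job 6: wait = 38
Sum of waiting times = 110
Average waiting time = 110/6 = 18.3333

18.3333


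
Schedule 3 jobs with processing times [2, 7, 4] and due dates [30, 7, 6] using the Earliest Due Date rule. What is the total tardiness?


Sort by due date (EDD order): [(4, 6), (7, 7), (2, 30)]
Compute completion times and tardiness:
  Job 1: p=4, d=6, C=4, tardiness=max(0,4-6)=0
  Job 2: p=7, d=7, C=11, tardiness=max(0,11-7)=4
  Job 3: p=2, d=30, C=13, tardiness=max(0,13-30)=0
Total tardiness = 4

4


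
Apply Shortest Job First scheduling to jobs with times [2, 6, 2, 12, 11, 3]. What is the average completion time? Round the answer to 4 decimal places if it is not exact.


SJF order (ascending): [2, 2, 3, 6, 11, 12]
Completion times:
  Job 1: burst=2, C=2
  Job 2: burst=2, C=4
  Job 3: burst=3, C=7
  Job 4: burst=6, C=13
  Job 5: burst=11, C=24
  Job 6: burst=12, C=36
Average completion = 86/6 = 14.3333

14.3333


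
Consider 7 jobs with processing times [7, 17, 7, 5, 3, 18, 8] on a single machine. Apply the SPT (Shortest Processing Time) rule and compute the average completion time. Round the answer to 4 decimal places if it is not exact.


Sort jobs by processing time (SPT order): [3, 5, 7, 7, 8, 17, 18]
Compute completion times sequentially:
  Job 1: processing = 3, completes at 3
  Job 2: processing = 5, completes at 8
  Job 3: processing = 7, completes at 15
  Job 4: processing = 7, completes at 22
  Job 5: processing = 8, completes at 30
  Job 6: processing = 17, completes at 47
  Job 7: processing = 18, completes at 65
Sum of completion times = 190
Average completion time = 190/7 = 27.1429

27.1429


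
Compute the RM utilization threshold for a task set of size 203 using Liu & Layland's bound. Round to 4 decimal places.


Compute 2^(1/203) = 1.0034203542
Subtract 1: 1.0034203542 - 1 = 0.0034203542
Multiply by n: 203 * 0.0034203542 = 0.6943319026
Round to 4 dp: 0.6943

0.6943


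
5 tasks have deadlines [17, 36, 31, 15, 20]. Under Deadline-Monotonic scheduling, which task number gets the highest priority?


Sort tasks by relative deadline (ascending):
  Task 4: deadline = 15
  Task 1: deadline = 17
  Task 5: deadline = 20
  Task 3: deadline = 31
  Task 2: deadline = 36
Priority order (highest first): [4, 1, 5, 3, 2]
Highest priority task = 4

4


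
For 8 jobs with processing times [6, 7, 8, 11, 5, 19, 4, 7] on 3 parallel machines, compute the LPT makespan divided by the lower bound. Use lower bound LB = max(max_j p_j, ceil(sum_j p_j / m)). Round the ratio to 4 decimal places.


LPT order: [19, 11, 8, 7, 7, 6, 5, 4]
Machine loads after assignment: [23, 23, 21]
LPT makespan = 23
Lower bound = max(max_job, ceil(total/3)) = max(19, 23) = 23
Ratio = 23 / 23 = 1.0

1.0


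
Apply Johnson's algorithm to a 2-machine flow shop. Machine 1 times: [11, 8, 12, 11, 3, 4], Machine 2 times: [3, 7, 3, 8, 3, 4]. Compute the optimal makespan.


Apply Johnson's rule:
  Group 1 (a <= b): [(5, 3, 3), (6, 4, 4)]
  Group 2 (a > b): [(4, 11, 8), (2, 8, 7), (1, 11, 3), (3, 12, 3)]
Optimal job order: [5, 6, 4, 2, 1, 3]
Schedule:
  Job 5: M1 done at 3, M2 done at 6
  Job 6: M1 done at 7, M2 done at 11
  Job 4: M1 done at 18, M2 done at 26
  Job 2: M1 done at 26, M2 done at 33
  Job 1: M1 done at 37, M2 done at 40
  Job 3: M1 done at 49, M2 done at 52
Makespan = 52

52


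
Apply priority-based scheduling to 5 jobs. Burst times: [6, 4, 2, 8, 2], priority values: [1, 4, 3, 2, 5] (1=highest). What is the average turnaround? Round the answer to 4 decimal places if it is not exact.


Sort by priority (ascending = highest first):
Order: [(1, 6), (2, 8), (3, 2), (4, 4), (5, 2)]
Completion times:
  Priority 1, burst=6, C=6
  Priority 2, burst=8, C=14
  Priority 3, burst=2, C=16
  Priority 4, burst=4, C=20
  Priority 5, burst=2, C=22
Average turnaround = 78/5 = 15.6

15.6


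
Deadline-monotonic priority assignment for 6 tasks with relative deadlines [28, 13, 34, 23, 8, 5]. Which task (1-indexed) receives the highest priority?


Sort tasks by relative deadline (ascending):
  Task 6: deadline = 5
  Task 5: deadline = 8
  Task 2: deadline = 13
  Task 4: deadline = 23
  Task 1: deadline = 28
  Task 3: deadline = 34
Priority order (highest first): [6, 5, 2, 4, 1, 3]
Highest priority task = 6

6


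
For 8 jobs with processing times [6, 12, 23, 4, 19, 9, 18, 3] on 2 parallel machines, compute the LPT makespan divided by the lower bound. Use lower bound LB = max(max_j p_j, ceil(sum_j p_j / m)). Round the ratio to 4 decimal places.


LPT order: [23, 19, 18, 12, 9, 6, 4, 3]
Machine loads after assignment: [47, 47]
LPT makespan = 47
Lower bound = max(max_job, ceil(total/2)) = max(23, 47) = 47
Ratio = 47 / 47 = 1.0

1.0


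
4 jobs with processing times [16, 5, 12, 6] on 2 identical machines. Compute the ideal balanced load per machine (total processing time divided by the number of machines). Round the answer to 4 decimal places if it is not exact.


Total processing time = 16 + 5 + 12 + 6 = 39
Number of machines = 2
Ideal balanced load = 39 / 2 = 19.5

19.5


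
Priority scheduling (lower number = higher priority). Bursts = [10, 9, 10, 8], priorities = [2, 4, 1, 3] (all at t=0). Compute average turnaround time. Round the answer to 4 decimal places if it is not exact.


Sort by priority (ascending = highest first):
Order: [(1, 10), (2, 10), (3, 8), (4, 9)]
Completion times:
  Priority 1, burst=10, C=10
  Priority 2, burst=10, C=20
  Priority 3, burst=8, C=28
  Priority 4, burst=9, C=37
Average turnaround = 95/4 = 23.75

23.75


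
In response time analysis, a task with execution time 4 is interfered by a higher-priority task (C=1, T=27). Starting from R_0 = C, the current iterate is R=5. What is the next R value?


R_next = C + ceil(R_prev / T_hp) * C_hp
ceil(5 / 27) = ceil(0.1852) = 1
Interference = 1 * 1 = 1
R_next = 4 + 1 = 5
R_next = R_prev, so the iteration has converged (response time = 5).

5


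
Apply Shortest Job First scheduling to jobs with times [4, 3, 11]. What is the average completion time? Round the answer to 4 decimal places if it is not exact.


SJF order (ascending): [3, 4, 11]
Completion times:
  Job 1: burst=3, C=3
  Job 2: burst=4, C=7
  Job 3: burst=11, C=18
Average completion = 28/3 = 9.3333

9.3333


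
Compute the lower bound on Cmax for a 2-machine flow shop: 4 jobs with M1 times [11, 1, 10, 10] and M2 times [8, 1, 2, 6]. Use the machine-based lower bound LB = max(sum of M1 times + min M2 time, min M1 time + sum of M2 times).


LB1 = sum(M1 times) + min(M2 times) = 32 + 1 = 33
LB2 = min(M1 times) + sum(M2 times) = 1 + 17 = 18
Lower bound = max(LB1, LB2) = max(33, 18) = 33

33


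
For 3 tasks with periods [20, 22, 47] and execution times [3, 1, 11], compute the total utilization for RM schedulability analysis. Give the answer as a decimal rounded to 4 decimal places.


Compute individual utilizations (exact fractions):
  Task 1: C/T = 3/20 (approx. 0.15)
  Task 2: C/T = 1/22 (approx. 0.0455)
  Task 3: C/T = 11/47 (approx. 0.234)
Total utilization U = 3/20 + 1/22 + 11/47 = 4441/10340
Rounded to 4 decimal places: U = 0.4295
RM (Liu & Layland) bound for 3 tasks = 0.779763; compare with U = 4441/10340 (approx. 0.429497)
U <= bound, so schedulable by RM sufficient condition.

0.4295


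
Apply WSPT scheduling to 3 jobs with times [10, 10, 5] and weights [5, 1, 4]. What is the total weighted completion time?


Compute p/w ratios and sort ascending (WSPT): [(5, 4), (10, 5), (10, 1)]
Compute weighted completion times:
  Job (p=5,w=4): C=5, w*C=4*5=20
  Job (p=10,w=5): C=15, w*C=5*15=75
  Job (p=10,w=1): C=25, w*C=1*25=25
Total weighted completion time = 120

120


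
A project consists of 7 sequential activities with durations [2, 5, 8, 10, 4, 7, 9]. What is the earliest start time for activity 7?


Activity 7 starts after activities 1 through 6 complete.
Predecessor durations: [2, 5, 8, 10, 4, 7]
ES = 2 + 5 + 8 + 10 + 4 + 7 = 36

36


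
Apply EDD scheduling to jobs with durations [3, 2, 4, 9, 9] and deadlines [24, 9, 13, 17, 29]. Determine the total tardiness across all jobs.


Sort by due date (EDD order): [(2, 9), (4, 13), (9, 17), (3, 24), (9, 29)]
Compute completion times and tardiness:
  Job 1: p=2, d=9, C=2, tardiness=max(0,2-9)=0
  Job 2: p=4, d=13, C=6, tardiness=max(0,6-13)=0
  Job 3: p=9, d=17, C=15, tardiness=max(0,15-17)=0
  Job 4: p=3, d=24, C=18, tardiness=max(0,18-24)=0
  Job 5: p=9, d=29, C=27, tardiness=max(0,27-29)=0
Total tardiness = 0

0


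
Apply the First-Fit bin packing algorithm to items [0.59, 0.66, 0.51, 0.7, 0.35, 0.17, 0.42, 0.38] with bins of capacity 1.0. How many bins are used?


Place items sequentially using First-Fit:
  Item 0.59 -> new Bin 1
  Item 0.66 -> new Bin 2
  Item 0.51 -> new Bin 3
  Item 0.7 -> new Bin 4
  Item 0.35 -> Bin 1 (now 0.94)
  Item 0.17 -> Bin 2 (now 0.83)
  Item 0.42 -> Bin 3 (now 0.93)
  Item 0.38 -> new Bin 5
Total bins used = 5

5


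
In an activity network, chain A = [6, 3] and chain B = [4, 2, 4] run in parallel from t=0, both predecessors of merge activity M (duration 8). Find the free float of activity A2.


ES(A2) = sum of predecessors on chain A = 6
EF(A2) = ES + duration = 6 + 3 = 9
Successor of A2 is M. ES(M) = max(sum(A), sum(B)) = max(9, 10) = 10
Free float = ES(successor) - EF(current) = 10 - 9 = 1

1


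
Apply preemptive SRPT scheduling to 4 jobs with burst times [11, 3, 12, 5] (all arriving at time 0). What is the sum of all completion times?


Since all jobs arrive at t=0, SRPT equals SPT ordering.
SPT order: [3, 5, 11, 12]
Completion times:
  Job 1: p=3, C=3
  Job 2: p=5, C=8
  Job 3: p=11, C=19
  Job 4: p=12, C=31
Total completion time = 3 + 8 + 19 + 31 = 61

61


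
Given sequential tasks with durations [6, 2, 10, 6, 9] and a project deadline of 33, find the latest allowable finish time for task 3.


LF(activity 3) = deadline - sum of successor durations
Successors: activities 4 through 5 with durations [6, 9]
Sum of successor durations = 15
LF = 33 - 15 = 18

18


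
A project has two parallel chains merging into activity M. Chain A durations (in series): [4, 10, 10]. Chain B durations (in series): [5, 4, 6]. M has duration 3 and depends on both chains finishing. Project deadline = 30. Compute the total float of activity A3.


Forward pass: ES(A3) = sum of predecessors on chain A = 14
EF = ES + duration = 14 + 10 = 24
Backward pass: LF(M) = deadline = 30; LS(M) = 30 - 3 = 27
LF(A3) = LS(M) - sum(successors on chain A) = 27 - 0 = 27
LS = LF - duration = 27 - 10 = 17
Total float = LS - ES = 17 - 14 = 3

3


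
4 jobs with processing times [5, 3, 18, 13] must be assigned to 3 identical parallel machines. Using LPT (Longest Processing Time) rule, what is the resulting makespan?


Sort jobs in decreasing order (LPT): [18, 13, 5, 3]
Assign each job to the least loaded machine:
  Machine 1: jobs [18], load = 18
  Machine 2: jobs [13], load = 13
  Machine 3: jobs [5, 3], load = 8
Makespan = max load = 18

18
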